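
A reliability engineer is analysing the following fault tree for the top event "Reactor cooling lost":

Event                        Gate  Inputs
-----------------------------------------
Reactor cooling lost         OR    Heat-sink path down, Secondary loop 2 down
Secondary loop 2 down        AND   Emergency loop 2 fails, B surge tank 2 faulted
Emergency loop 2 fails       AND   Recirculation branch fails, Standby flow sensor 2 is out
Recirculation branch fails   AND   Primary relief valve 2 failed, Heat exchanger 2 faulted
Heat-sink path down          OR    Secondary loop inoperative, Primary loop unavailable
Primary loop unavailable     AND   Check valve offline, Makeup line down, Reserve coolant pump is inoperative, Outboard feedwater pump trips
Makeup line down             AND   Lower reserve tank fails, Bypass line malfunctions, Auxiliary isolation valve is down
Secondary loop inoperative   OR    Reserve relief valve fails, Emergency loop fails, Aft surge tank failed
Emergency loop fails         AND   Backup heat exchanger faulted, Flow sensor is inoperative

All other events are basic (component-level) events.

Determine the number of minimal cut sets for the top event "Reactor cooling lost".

Emergency loop fails [AND]: one cut set from each child combined → 1 × 1 = 1 cut set(s).
Secondary loop inoperative [OR]: union of children's cut sets → 3 cut set(s).
Makeup line down [AND]: one cut set from each child combined → 1 × 1 × 1 = 1 cut set(s).
Primary loop unavailable [AND]: one cut set from each child combined → 1 × 1 × 1 × 1 = 1 cut set(s).
Heat-sink path down [OR]: union of children's cut sets → 4 cut set(s).
Recirculation branch fails [AND]: one cut set from each child combined → 1 × 1 = 1 cut set(s).
Emergency loop 2 fails [AND]: one cut set from each child combined → 1 × 1 = 1 cut set(s).
Secondary loop 2 down [AND]: one cut set from each child combined → 1 × 1 = 1 cut set(s).
Reactor cooling lost [OR]: union of children's cut sets → 5 cut set(s).
Minimal cut sets: {Reserve relief valve fails}; {Backup heat exchanger faulted, Flow sensor is inoperative}; {Aft surge tank failed}; {Auxiliary isolation valve is down, Bypass line malfunctions, Check valve offline, Lower reserve tank fails, Outboard feedwater pump trips, Reserve coolant pump is inoperative}; {B surge tank 2 faulted, Heat exchanger 2 faulted, Primary relief valve 2 failed, Standby flow sensor 2 is out}.

5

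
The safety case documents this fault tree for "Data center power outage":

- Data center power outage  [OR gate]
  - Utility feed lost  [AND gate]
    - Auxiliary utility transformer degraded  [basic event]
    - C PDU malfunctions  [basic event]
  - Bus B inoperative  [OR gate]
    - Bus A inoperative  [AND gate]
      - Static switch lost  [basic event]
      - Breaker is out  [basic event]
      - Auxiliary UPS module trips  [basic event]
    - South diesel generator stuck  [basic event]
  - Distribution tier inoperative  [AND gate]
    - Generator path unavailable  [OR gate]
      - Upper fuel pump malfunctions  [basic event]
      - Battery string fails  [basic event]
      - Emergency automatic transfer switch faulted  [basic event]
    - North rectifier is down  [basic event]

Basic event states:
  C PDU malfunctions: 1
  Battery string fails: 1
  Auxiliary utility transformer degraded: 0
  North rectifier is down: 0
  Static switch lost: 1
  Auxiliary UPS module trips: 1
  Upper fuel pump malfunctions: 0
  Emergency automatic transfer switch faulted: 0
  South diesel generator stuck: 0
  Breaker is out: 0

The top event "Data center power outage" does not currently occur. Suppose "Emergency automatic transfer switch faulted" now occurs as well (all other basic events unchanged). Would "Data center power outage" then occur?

Counterfactual: set "Emergency automatic transfer switch faulted" to occurred.
Utility feed lost [AND]: Auxiliary utility transformer degraded=not, C PDU malfunctions=occurs → not all inputs occur → does not occur.
Bus A inoperative [AND]: Static switch lost=occurs, Breaker is out=not, Auxiliary UPS module trips=occurs → not all inputs occur → does not occur.
Bus B inoperative [OR]: Bus A inoperative=not, South diesel generator stuck=not → no input occurs → does not occur.
Generator path unavailable [OR]: Upper fuel pump malfunctions=not, Battery string fails=occurs, Emergency automatic transfer switch faulted=occurs → at least one input occurs → occurs.
Distribution tier inoperative [AND]: Generator path unavailable=occurs, North rectifier is down=not → not all inputs occur → does not occur.
Data center power outage [OR]: Utility feed lost=not, Bus B inoperative=not, Distribution tier inoperative=not → no input occurs → does not occur.

No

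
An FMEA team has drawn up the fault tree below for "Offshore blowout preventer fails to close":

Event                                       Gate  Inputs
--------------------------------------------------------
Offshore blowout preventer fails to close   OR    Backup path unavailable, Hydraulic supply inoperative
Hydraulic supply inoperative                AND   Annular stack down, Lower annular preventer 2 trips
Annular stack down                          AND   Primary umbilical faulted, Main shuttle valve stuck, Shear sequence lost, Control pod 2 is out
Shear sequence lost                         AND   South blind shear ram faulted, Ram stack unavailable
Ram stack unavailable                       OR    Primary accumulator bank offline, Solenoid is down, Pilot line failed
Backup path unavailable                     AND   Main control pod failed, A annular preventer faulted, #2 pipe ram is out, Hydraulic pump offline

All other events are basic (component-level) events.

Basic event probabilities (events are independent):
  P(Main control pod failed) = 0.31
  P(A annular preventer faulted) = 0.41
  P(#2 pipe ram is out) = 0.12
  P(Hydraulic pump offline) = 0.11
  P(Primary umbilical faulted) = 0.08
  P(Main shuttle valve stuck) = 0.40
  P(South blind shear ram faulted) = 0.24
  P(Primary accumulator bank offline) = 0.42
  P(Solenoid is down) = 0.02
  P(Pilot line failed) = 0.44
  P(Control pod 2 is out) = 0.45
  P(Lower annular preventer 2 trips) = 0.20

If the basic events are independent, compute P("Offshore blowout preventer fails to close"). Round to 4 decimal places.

P(Backup path unavailable) [AND] = 0.31 × 0.41 × 0.12 × 0.11 = 0.001678
P(Ram stack unavailable) [OR] = 1 − (1−0.42) × (1−0.02) × (1−0.44) = 0.681696
P(Shear sequence lost) [AND] = 0.24 × 0.681696 = 0.163607
P(Annular stack down) [AND] = 0.08 × 0.40 × 0.163607 × 0.45 = 0.002356
P(Hydraulic supply inoperative) [AND] = 0.002356 × 0.20 = 0.000471
P(Offshore blowout preventer fails to close) [OR] = 1 − (1−0.001678) × (1−0.000471) = 0.002148
Rounded to 4 decimal places: P(Offshore blowout preventer fails to close) ≈ 0.0021.

0.0021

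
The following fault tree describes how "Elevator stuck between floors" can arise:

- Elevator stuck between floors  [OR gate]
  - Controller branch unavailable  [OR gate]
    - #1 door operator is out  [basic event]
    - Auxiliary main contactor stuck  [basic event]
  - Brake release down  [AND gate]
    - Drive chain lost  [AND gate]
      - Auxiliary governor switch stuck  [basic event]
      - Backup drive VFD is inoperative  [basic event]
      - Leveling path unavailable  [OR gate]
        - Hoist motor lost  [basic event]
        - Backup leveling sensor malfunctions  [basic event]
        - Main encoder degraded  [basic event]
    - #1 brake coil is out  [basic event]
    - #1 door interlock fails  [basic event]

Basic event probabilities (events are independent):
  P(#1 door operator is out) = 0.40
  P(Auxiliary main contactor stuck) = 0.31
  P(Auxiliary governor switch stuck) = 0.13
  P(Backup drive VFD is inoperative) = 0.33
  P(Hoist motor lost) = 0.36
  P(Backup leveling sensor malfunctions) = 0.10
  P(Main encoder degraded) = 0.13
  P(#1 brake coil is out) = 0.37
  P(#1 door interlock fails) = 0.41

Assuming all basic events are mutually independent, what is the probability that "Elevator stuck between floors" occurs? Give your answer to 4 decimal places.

0.5873

P(Controller branch unavailable) [OR] = 1 − (1−0.40) × (1−0.31) = 0.586000
P(Leveling path unavailable) [OR] = 1 − (1−0.36) × (1−0.10) × (1−0.13) = 0.498880
P(Drive chain lost) [AND] = 0.13 × 0.33 × 0.498880 = 0.021402
P(Brake release down) [AND] = 0.021402 × 0.37 × 0.41 = 0.003247
P(Elevator stuck between floors) [OR] = 1 − (1−0.586000) × (1−0.003247) = 0.587344
Rounded to 4 decimal places: P(Elevator stuck between floors) ≈ 0.5873.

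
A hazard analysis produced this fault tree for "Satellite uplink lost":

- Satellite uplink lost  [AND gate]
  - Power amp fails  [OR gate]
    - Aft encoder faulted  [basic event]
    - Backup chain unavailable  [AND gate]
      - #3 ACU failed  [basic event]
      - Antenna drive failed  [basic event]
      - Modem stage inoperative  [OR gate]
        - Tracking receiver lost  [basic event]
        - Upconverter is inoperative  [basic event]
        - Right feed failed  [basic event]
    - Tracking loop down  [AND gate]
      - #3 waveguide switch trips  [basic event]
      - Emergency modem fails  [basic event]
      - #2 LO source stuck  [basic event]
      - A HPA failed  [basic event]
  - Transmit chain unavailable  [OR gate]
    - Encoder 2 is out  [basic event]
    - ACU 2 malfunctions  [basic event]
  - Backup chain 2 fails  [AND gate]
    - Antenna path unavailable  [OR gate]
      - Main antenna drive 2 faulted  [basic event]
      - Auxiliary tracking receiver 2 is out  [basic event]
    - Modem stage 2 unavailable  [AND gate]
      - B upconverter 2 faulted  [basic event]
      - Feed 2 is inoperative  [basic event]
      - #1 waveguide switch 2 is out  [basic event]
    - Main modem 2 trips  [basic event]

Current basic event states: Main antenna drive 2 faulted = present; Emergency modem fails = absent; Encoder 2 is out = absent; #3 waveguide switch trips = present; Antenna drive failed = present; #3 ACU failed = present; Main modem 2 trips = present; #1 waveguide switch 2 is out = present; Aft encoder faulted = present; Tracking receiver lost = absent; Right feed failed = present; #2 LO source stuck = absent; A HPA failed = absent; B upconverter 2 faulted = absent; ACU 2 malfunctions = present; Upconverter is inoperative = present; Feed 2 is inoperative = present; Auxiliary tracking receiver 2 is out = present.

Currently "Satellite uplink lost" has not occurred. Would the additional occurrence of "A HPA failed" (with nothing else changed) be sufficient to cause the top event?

Counterfactual: set "A HPA failed" to occurred.
Modem stage inoperative [OR]: Tracking receiver lost=not, Upconverter is inoperative=occurs, Right feed failed=occurs → at least one input occurs → occurs.
Backup chain unavailable [AND]: #3 ACU failed=occurs, Antenna drive failed=occurs, Modem stage inoperative=occurs → all inputs occur → occurs.
Tracking loop down [AND]: #3 waveguide switch trips=occurs, Emergency modem fails=not, #2 LO source stuck=not, A HPA failed=occurs → not all inputs occur → does not occur.
Power amp fails [OR]: Aft encoder faulted=occurs, Backup chain unavailable=occurs, Tracking loop down=not → at least one input occurs → occurs.
Transmit chain unavailable [OR]: Encoder 2 is out=not, ACU 2 malfunctions=occurs → at least one input occurs → occurs.
Antenna path unavailable [OR]: Main antenna drive 2 faulted=occurs, Auxiliary tracking receiver 2 is out=occurs → at least one input occurs → occurs.
Modem stage 2 unavailable [AND]: B upconverter 2 faulted=not, Feed 2 is inoperative=occurs, #1 waveguide switch 2 is out=occurs → not all inputs occur → does not occur.
Backup chain 2 fails [AND]: Antenna path unavailable=occurs, Modem stage 2 unavailable=not, Main modem 2 trips=occurs → not all inputs occur → does not occur.
Satellite uplink lost [AND]: Power amp fails=occurs, Transmit chain unavailable=occurs, Backup chain 2 fails=not → not all inputs occur → does not occur.

No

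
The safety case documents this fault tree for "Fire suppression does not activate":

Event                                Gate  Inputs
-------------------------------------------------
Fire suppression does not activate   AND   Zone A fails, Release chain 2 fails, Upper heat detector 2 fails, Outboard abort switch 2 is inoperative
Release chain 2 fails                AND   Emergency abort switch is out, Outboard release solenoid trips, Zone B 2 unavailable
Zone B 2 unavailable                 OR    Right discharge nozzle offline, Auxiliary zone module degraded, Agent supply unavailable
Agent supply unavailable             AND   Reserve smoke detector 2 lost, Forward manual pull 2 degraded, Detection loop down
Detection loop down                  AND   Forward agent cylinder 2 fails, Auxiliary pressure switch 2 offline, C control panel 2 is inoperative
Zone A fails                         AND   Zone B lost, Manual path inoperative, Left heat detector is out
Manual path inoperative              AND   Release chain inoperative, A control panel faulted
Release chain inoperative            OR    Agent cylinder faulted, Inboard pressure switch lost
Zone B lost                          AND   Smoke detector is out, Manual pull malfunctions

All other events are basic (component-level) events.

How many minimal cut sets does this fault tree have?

6

Zone B lost [AND]: one cut set from each child combined → 1 × 1 = 1 cut set(s).
Release chain inoperative [OR]: union of children's cut sets → 2 cut set(s).
Manual path inoperative [AND]: one cut set from each child combined → 2 × 1 = 2 cut set(s).
Zone A fails [AND]: one cut set from each child combined → 1 × 2 × 1 = 2 cut set(s).
Detection loop down [AND]: one cut set from each child combined → 1 × 1 × 1 = 1 cut set(s).
Agent supply unavailable [AND]: one cut set from each child combined → 1 × 1 × 1 = 1 cut set(s).
Zone B 2 unavailable [OR]: union of children's cut sets → 3 cut set(s).
Release chain 2 fails [AND]: one cut set from each child combined → 1 × 1 × 3 = 3 cut set(s).
Fire suppression does not activate [AND]: one cut set from each child combined → 2 × 3 × 1 × 1 = 6 cut set(s).
Minimal cut sets: {A control panel faulted, Agent cylinder faulted, Emergency abort switch is out, Left heat detector is out, Manual pull malfunctions, Outboard abort switch 2 is inoperative, Outboard release solenoid trips, Right discharge nozzle offline, Smoke detector is out, Upper heat detector 2 fails}; {A control panel faulted, Agent cylinder faulted, Auxiliary zone module degraded, Emergency abort switch is out, Left heat detector is out, Manual pull malfunctions, Outboard abort switch 2 is inoperative, Outboard release solenoid trips, Smoke detector is out, Upper heat detector 2 fails}; {A control panel faulted, Agent cylinder faulted, Auxiliary pressure switch 2 offline, C control panel 2 is inoperative, Emergency abort switch is out, Forward agent cylinder 2 fails, Forward manual pull 2 degraded, Left heat detector is out, Manual pull malfunctions, Outboard abort switch 2 is inoperative, Outboard release solenoid trips, Reserve smoke detector 2 lost, Smoke detector is out, Upper heat detector 2 fails}; {A control panel faulted, Emergency abort switch is out, Inboard pressure switch lost, Left heat detector is out, Manual pull malfunctions, Outboard abort switch 2 is inoperative, Outboard release solenoid trips, Right discharge nozzle offline, Smoke detector is out, Upper heat detector 2 fails}; {A control panel faulted, Auxiliary zone module degraded, Emergency abort switch is out, Inboard pressure switch lost, Left heat detector is out, Manual pull malfunctions, Outboard abort switch 2 is inoperative, Outboard release solenoid trips, Smoke detector is out, Upper heat detector 2 fails}; {A control panel faulted, Auxiliary pressure switch 2 offline, C control panel 2 is inoperative, Emergency abort switch is out, Forward agent cylinder 2 fails, Forward manual pull 2 degraded, Inboard pressure switch lost, Left heat detector is out, Manual pull malfunctions, Outboard abort switch 2 is inoperative, Outboard release solenoid trips, Reserve smoke detector 2 lost, Smoke detector is out, Upper heat detector 2 fails}.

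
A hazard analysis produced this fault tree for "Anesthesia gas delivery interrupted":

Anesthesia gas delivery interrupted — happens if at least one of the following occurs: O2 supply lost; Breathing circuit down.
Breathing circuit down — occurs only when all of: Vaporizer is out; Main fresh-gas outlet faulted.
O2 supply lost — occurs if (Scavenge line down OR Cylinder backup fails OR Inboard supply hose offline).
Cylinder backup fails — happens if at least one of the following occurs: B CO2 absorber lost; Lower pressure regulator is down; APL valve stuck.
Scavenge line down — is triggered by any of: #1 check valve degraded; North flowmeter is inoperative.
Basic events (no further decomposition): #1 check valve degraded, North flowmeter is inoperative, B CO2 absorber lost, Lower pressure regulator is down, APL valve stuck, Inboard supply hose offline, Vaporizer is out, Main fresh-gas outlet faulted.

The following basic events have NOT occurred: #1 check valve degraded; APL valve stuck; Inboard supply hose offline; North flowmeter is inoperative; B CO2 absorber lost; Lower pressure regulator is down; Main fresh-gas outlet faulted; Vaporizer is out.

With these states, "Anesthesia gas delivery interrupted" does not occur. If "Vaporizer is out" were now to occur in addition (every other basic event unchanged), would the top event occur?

No

Counterfactual: set "Vaporizer is out" to occurred.
Scavenge line down [OR]: #1 check valve degraded=not, North flowmeter is inoperative=not → no input occurs → does not occur.
Cylinder backup fails [OR]: B CO2 absorber lost=not, Lower pressure regulator is down=not, APL valve stuck=not → no input occurs → does not occur.
O2 supply lost [OR]: Scavenge line down=not, Cylinder backup fails=not, Inboard supply hose offline=not → no input occurs → does not occur.
Breathing circuit down [AND]: Vaporizer is out=occurs, Main fresh-gas outlet faulted=not → not all inputs occur → does not occur.
Anesthesia gas delivery interrupted [OR]: O2 supply lost=not, Breathing circuit down=not → no input occurs → does not occur.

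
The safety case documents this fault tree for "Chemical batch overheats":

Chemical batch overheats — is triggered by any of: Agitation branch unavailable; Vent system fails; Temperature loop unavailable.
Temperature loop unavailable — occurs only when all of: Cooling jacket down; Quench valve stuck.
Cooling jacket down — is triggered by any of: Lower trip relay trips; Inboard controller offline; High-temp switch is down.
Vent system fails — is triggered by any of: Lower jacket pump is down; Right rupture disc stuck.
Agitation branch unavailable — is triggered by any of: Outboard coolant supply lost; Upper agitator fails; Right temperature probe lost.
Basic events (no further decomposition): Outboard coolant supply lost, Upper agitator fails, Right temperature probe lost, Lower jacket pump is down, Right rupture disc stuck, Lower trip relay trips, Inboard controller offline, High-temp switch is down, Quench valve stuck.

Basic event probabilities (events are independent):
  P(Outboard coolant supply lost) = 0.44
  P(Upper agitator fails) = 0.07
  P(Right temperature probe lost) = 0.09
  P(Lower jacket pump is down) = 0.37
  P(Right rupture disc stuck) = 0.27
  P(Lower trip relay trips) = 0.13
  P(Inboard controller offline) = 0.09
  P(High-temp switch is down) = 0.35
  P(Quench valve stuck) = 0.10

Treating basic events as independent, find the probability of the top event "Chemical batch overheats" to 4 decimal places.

0.7926

P(Agitation branch unavailable) [OR] = 1 − (1−0.44) × (1−0.07) × (1−0.09) = 0.526072
P(Vent system fails) [OR] = 1 − (1−0.37) × (1−0.27) = 0.540100
P(Cooling jacket down) [OR] = 1 − (1−0.13) × (1−0.09) × (1−0.35) = 0.485395
P(Temperature loop unavailable) [AND] = 0.485395 × 0.10 = 0.048540
P(Chemical batch overheats) [OR] = 1 − (1−0.526072) × (1−0.540100) × (1−0.048540) = 0.792620
Rounded to 4 decimal places: P(Chemical batch overheats) ≈ 0.7926.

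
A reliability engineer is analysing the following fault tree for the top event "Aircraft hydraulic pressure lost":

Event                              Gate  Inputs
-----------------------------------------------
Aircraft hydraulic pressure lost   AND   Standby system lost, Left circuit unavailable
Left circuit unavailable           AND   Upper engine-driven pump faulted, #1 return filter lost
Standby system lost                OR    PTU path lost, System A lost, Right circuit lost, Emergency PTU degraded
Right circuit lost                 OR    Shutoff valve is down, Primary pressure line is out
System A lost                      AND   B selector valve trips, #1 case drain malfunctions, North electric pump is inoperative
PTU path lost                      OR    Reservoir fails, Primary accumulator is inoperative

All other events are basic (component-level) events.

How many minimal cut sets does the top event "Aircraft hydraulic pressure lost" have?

PTU path lost [OR]: union of children's cut sets → 2 cut set(s).
System A lost [AND]: one cut set from each child combined → 1 × 1 × 1 = 1 cut set(s).
Right circuit lost [OR]: union of children's cut sets → 2 cut set(s).
Standby system lost [OR]: union of children's cut sets → 6 cut set(s).
Left circuit unavailable [AND]: one cut set from each child combined → 1 × 1 = 1 cut set(s).
Aircraft hydraulic pressure lost [AND]: one cut set from each child combined → 6 × 1 = 6 cut set(s).
Minimal cut sets: {#1 return filter lost, Reservoir fails, Upper engine-driven pump faulted}; {#1 return filter lost, Primary accumulator is inoperative, Upper engine-driven pump faulted}; {#1 case drain malfunctions, #1 return filter lost, B selector valve trips, North electric pump is inoperative, Upper engine-driven pump faulted}; {#1 return filter lost, Shutoff valve is down, Upper engine-driven pump faulted}; {#1 return filter lost, Primary pressure line is out, Upper engine-driven pump faulted}; {#1 return filter lost, Emergency PTU degraded, Upper engine-driven pump faulted}.

6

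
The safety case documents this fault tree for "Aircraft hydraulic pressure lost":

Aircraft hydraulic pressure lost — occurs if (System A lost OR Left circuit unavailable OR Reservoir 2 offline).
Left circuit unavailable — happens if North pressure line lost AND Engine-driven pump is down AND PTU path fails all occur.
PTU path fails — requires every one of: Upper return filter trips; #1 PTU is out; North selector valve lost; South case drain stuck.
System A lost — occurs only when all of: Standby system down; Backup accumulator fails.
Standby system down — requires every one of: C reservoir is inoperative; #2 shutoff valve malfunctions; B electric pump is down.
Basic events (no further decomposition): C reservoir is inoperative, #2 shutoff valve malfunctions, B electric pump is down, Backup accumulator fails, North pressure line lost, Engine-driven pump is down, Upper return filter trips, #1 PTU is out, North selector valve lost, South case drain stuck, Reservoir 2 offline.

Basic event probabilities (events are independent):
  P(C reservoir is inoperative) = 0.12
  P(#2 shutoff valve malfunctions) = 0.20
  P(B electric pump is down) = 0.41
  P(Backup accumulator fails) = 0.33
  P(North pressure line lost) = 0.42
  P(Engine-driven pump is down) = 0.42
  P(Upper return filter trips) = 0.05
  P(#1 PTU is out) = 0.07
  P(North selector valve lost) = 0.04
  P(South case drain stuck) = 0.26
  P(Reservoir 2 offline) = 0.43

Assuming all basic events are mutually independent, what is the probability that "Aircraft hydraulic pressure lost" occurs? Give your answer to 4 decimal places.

0.4319

P(Standby system down) [AND] = 0.12 × 0.20 × 0.41 = 0.009840
P(System A lost) [AND] = 0.009840 × 0.33 = 0.003247
P(PTU path fails) [AND] = 0.05 × 0.07 × 0.04 × 0.26 = 0.000036
P(Left circuit unavailable) [AND] = 0.42 × 0.42 × 0.000036 = 0.000006
P(Aircraft hydraulic pressure lost) [OR] = 1 − (1−0.003247) × (1−0.000006) × (1−0.43) = 0.431854
Rounded to 4 decimal places: P(Aircraft hydraulic pressure lost) ≈ 0.4319.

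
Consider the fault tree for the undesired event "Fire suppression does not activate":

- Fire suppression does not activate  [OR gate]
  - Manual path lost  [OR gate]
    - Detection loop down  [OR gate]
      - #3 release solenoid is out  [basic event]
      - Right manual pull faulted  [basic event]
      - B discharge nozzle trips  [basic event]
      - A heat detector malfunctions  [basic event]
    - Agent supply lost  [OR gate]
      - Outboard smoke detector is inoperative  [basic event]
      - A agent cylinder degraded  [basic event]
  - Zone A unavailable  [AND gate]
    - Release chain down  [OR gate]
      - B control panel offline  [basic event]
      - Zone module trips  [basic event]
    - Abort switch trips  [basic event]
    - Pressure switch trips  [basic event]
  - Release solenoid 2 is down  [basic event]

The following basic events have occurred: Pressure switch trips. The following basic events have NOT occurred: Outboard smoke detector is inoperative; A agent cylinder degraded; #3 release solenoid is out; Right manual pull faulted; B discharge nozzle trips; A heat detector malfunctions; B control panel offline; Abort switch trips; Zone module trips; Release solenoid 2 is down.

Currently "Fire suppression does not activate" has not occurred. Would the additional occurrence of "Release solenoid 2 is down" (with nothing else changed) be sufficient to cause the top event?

Yes

Counterfactual: set "Release solenoid 2 is down" to occurred.
Detection loop down [OR]: #3 release solenoid is out=not, Right manual pull faulted=not, B discharge nozzle trips=not, A heat detector malfunctions=not → no input occurs → does not occur.
Agent supply lost [OR]: Outboard smoke detector is inoperative=not, A agent cylinder degraded=not → no input occurs → does not occur.
Manual path lost [OR]: Detection loop down=not, Agent supply lost=not → no input occurs → does not occur.
Release chain down [OR]: B control panel offline=not, Zone module trips=not → no input occurs → does not occur.
Zone A unavailable [AND]: Release chain down=not, Abort switch trips=not, Pressure switch trips=occurs → not all inputs occur → does not occur.
Fire suppression does not activate [OR]: Manual path lost=not, Zone A unavailable=not, Release solenoid 2 is down=occurs → at least one input occurs → occurs.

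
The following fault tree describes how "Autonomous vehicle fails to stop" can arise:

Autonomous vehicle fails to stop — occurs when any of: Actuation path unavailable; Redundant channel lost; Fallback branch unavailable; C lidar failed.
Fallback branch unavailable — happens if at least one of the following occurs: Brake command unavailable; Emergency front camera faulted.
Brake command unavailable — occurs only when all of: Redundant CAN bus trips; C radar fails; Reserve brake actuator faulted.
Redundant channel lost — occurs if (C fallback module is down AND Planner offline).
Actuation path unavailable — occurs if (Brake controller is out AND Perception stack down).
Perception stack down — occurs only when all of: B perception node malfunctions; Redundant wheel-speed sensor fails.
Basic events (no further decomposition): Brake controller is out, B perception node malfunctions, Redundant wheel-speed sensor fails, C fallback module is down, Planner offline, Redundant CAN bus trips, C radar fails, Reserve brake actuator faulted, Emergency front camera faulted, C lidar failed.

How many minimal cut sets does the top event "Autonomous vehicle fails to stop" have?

5

Perception stack down [AND]: one cut set from each child combined → 1 × 1 = 1 cut set(s).
Actuation path unavailable [AND]: one cut set from each child combined → 1 × 1 = 1 cut set(s).
Redundant channel lost [AND]: one cut set from each child combined → 1 × 1 = 1 cut set(s).
Brake command unavailable [AND]: one cut set from each child combined → 1 × 1 × 1 = 1 cut set(s).
Fallback branch unavailable [OR]: union of children's cut sets → 2 cut set(s).
Autonomous vehicle fails to stop [OR]: union of children's cut sets → 5 cut set(s).
Minimal cut sets: {B perception node malfunctions, Brake controller is out, Redundant wheel-speed sensor fails}; {C fallback module is down, Planner offline}; {C radar fails, Redundant CAN bus trips, Reserve brake actuator faulted}; {Emergency front camera faulted}; {C lidar failed}.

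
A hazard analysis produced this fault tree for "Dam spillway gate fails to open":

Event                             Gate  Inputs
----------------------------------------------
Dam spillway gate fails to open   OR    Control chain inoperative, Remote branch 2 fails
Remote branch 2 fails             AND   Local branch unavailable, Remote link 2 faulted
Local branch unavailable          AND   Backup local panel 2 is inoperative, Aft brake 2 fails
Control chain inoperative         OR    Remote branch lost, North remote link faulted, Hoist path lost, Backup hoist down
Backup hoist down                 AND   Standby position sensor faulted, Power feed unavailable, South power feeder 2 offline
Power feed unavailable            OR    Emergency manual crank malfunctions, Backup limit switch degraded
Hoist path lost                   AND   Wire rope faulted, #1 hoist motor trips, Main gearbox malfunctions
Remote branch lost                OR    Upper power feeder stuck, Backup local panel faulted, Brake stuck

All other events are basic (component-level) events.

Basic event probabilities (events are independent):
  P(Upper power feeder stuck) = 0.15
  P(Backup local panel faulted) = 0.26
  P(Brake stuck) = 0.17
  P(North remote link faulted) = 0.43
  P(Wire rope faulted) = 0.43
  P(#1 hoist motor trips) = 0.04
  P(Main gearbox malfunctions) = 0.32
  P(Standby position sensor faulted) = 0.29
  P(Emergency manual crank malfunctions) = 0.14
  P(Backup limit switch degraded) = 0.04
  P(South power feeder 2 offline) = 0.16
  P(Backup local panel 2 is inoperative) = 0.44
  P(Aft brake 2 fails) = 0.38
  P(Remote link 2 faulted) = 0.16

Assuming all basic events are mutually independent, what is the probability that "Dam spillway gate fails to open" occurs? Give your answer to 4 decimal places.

P(Remote branch lost) [OR] = 1 − (1−0.15) × (1−0.26) × (1−0.17) = 0.477930
P(Hoist path lost) [AND] = 0.43 × 0.04 × 0.32 = 0.005504
P(Power feed unavailable) [OR] = 1 − (1−0.14) × (1−0.04) = 0.174400
P(Backup hoist down) [AND] = 0.29 × 0.174400 × 0.16 = 0.008092
P(Control chain inoperative) [OR] = 1 − (1−0.477930) × (1−0.43) × (1−0.005504) × (1−0.008092) = 0.706453
P(Local branch unavailable) [AND] = 0.44 × 0.38 = 0.167200
P(Remote branch 2 fails) [AND] = 0.167200 × 0.16 = 0.026752
P(Dam spillway gate fails to open) [OR] = 1 − (1−0.706453) × (1−0.026752) = 0.714306
Rounded to 4 decimal places: P(Dam spillway gate fails to open) ≈ 0.7143.

0.7143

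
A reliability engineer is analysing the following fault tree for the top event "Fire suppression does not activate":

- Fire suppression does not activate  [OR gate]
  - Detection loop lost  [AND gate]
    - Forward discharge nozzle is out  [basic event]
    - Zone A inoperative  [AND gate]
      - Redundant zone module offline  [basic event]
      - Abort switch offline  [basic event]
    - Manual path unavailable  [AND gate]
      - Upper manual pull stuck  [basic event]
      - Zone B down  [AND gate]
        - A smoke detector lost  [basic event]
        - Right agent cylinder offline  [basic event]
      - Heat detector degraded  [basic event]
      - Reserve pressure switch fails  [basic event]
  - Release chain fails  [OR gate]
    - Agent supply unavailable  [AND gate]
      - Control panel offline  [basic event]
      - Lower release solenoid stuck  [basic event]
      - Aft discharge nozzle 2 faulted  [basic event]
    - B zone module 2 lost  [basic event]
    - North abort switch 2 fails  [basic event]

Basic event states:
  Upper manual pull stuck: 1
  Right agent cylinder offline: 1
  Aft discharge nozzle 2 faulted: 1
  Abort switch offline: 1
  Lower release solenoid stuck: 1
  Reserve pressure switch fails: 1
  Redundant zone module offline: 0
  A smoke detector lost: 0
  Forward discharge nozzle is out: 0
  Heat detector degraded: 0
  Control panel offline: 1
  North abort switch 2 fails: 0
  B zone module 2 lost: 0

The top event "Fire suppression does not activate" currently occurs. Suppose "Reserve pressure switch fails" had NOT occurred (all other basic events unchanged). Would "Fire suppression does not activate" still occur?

Yes

Counterfactual: set "Reserve pressure switch fails" to not occurred.
Zone A inoperative [AND]: Redundant zone module offline=not, Abort switch offline=occurs → not all inputs occur → does not occur.
Zone B down [AND]: A smoke detector lost=not, Right agent cylinder offline=occurs → not all inputs occur → does not occur.
Manual path unavailable [AND]: Upper manual pull stuck=occurs, Zone B down=not, Heat detector degraded=not, Reserve pressure switch fails=not → not all inputs occur → does not occur.
Detection loop lost [AND]: Forward discharge nozzle is out=not, Zone A inoperative=not, Manual path unavailable=not → not all inputs occur → does not occur.
Agent supply unavailable [AND]: Control panel offline=occurs, Lower release solenoid stuck=occurs, Aft discharge nozzle 2 faulted=occurs → all inputs occur → occurs.
Release chain fails [OR]: Agent supply unavailable=occurs, B zone module 2 lost=not, North abort switch 2 fails=not → at least one input occurs → occurs.
Fire suppression does not activate [OR]: Detection loop lost=not, Release chain fails=occurs → at least one input occurs → occurs.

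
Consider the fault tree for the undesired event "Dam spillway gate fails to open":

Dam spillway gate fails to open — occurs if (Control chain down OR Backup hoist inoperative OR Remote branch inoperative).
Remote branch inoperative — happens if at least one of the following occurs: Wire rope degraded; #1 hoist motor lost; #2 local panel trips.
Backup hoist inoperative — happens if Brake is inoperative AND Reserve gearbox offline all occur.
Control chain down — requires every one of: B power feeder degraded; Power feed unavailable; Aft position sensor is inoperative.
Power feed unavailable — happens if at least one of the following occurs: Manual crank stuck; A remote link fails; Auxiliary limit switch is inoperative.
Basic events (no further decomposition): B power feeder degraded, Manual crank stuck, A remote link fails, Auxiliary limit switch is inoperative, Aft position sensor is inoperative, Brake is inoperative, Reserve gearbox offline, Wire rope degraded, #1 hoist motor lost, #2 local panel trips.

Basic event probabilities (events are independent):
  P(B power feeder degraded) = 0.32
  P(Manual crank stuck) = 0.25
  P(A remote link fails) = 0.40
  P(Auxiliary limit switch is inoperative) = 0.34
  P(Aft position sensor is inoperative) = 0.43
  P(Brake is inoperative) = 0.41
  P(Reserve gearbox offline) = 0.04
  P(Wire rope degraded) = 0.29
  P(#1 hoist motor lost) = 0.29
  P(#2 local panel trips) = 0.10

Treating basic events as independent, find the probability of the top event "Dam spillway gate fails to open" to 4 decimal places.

P(Power feed unavailable) [OR] = 1 − (1−0.25) × (1−0.40) × (1−0.34) = 0.703000
P(Control chain down) [AND] = 0.32 × 0.703000 × 0.43 = 0.096733
P(Backup hoist inoperative) [AND] = 0.41 × 0.04 = 0.016400
P(Remote branch inoperative) [OR] = 1 − (1−0.29) × (1−0.29) × (1−0.10) = 0.546310
P(Dam spillway gate fails to open) [OR] = 1 − (1−0.096733) × (1−0.016400) × (1−0.546310) = 0.596918
Rounded to 4 decimal places: P(Dam spillway gate fails to open) ≈ 0.5969.

0.5969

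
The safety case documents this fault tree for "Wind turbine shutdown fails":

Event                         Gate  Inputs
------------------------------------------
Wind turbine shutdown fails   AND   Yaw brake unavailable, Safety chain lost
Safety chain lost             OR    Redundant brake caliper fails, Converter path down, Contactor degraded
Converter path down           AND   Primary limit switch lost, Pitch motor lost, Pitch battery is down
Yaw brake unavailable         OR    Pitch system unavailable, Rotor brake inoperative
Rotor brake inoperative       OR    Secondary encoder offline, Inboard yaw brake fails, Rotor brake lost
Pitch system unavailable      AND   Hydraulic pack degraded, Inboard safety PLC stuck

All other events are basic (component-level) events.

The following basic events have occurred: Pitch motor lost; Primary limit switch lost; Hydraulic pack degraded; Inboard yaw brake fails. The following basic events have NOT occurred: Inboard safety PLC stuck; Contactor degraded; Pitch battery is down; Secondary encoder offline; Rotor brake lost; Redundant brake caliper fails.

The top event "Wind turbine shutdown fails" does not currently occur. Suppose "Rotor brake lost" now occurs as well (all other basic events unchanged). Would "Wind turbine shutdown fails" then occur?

No

Counterfactual: set "Rotor brake lost" to occurred.
Pitch system unavailable [AND]: Hydraulic pack degraded=occurs, Inboard safety PLC stuck=not → not all inputs occur → does not occur.
Rotor brake inoperative [OR]: Secondary encoder offline=not, Inboard yaw brake fails=occurs, Rotor brake lost=occurs → at least one input occurs → occurs.
Yaw brake unavailable [OR]: Pitch system unavailable=not, Rotor brake inoperative=occurs → at least one input occurs → occurs.
Converter path down [AND]: Primary limit switch lost=occurs, Pitch motor lost=occurs, Pitch battery is down=not → not all inputs occur → does not occur.
Safety chain lost [OR]: Redundant brake caliper fails=not, Converter path down=not, Contactor degraded=not → no input occurs → does not occur.
Wind turbine shutdown fails [AND]: Yaw brake unavailable=occurs, Safety chain lost=not → not all inputs occur → does not occur.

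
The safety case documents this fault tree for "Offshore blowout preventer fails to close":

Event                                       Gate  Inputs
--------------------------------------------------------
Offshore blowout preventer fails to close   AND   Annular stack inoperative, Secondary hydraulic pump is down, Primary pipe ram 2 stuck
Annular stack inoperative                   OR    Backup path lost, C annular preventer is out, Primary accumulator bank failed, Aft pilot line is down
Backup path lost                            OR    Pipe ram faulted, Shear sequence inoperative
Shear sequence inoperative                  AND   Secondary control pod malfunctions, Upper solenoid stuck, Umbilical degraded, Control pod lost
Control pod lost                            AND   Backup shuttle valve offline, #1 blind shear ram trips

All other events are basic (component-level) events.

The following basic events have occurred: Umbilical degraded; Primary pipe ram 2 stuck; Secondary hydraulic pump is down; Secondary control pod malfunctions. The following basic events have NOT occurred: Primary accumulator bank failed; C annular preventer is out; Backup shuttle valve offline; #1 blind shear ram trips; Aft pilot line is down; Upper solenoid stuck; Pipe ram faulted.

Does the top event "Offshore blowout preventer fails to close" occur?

No

Control pod lost [AND]: Backup shuttle valve offline=not, #1 blind shear ram trips=not → not all inputs occur → does not occur.
Shear sequence inoperative [AND]: Secondary control pod malfunctions=occurs, Upper solenoid stuck=not, Umbilical degraded=occurs, Control pod lost=not → not all inputs occur → does not occur.
Backup path lost [OR]: Pipe ram faulted=not, Shear sequence inoperative=not → no input occurs → does not occur.
Annular stack inoperative [OR]: Backup path lost=not, C annular preventer is out=not, Primary accumulator bank failed=not, Aft pilot line is down=not → no input occurs → does not occur.
Offshore blowout preventer fails to close [AND]: Annular stack inoperative=not, Secondary hydraulic pump is down=occurs, Primary pipe ram 2 stuck=occurs → not all inputs occur → does not occur.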